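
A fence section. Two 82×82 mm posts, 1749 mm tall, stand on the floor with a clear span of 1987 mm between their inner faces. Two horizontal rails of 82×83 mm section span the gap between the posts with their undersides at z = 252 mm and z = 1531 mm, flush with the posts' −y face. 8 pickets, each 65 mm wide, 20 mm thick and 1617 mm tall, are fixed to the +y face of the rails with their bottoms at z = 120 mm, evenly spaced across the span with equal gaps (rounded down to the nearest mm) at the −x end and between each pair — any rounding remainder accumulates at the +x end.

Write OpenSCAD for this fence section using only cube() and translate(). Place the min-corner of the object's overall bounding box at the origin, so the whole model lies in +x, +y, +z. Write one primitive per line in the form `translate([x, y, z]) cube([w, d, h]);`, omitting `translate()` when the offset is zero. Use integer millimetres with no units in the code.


cube([82, 82, 1749]);
translate([2069, 0, 0]) cube([82, 82, 1749]);
translate([82, 0, 252]) cube([1987, 82, 83]);
translate([82, 0, 1531]) cube([1987, 82, 83]);
translate([245, 82, 120]) cube([65, 20, 1617]);
translate([473, 82, 120]) cube([65, 20, 1617]);
translate([701, 82, 120]) cube([65, 20, 1617]);
translate([929, 82, 120]) cube([65, 20, 1617]);
translate([1157, 82, 120]) cube([65, 20, 1617]);
translate([1385, 82, 120]) cube([65, 20, 1617]);
translate([1613, 82, 120]) cube([65, 20, 1617]);
translate([1841, 82, 120]) cube([65, 20, 1617]);


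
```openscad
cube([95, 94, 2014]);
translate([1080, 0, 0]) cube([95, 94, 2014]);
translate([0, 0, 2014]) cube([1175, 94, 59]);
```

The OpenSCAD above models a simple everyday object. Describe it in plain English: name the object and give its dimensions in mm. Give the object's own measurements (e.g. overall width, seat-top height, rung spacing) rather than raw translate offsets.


A door frame. The clear opening is 985 mm wide and 2014 mm high. Two 95 mm wide jambs, 94 mm deep, stand either side of the opening from the floor to the top of the opening. A 59 mm thick head sits across the top of both jambs, spanning the full outside width of the frame.


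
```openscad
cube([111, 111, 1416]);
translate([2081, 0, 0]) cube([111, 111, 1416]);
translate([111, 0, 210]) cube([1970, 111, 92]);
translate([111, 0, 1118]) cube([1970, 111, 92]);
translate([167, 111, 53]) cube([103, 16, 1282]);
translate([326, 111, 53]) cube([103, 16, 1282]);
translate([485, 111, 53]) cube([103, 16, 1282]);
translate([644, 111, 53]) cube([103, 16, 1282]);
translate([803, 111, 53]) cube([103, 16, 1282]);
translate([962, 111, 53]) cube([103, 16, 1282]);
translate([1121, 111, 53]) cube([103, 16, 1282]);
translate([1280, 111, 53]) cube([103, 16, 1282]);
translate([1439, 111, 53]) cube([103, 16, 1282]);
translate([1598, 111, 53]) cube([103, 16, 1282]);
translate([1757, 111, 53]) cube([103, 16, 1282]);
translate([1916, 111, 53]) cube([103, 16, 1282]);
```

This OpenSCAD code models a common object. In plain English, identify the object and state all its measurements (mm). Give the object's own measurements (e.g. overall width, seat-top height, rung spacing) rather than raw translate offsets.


A fence section. Two 111×111 mm posts, 1416 mm tall, stand on the floor with a clear span of 1970 mm between their inner faces. Two horizontal rails of 111×92 mm section span the gap between the posts with their undersides at z = 210 mm and z = 1118 mm, flush with the posts' −y face. 12 pickets, each 103 mm wide, 16 mm thick and 1282 mm tall, are fixed to the +y face of the rails with their bottoms at z = 53 mm, spaced across the span with a 56 mm gap after the −x post and between neighbouring pickets, with 62 mm left before the +x post.


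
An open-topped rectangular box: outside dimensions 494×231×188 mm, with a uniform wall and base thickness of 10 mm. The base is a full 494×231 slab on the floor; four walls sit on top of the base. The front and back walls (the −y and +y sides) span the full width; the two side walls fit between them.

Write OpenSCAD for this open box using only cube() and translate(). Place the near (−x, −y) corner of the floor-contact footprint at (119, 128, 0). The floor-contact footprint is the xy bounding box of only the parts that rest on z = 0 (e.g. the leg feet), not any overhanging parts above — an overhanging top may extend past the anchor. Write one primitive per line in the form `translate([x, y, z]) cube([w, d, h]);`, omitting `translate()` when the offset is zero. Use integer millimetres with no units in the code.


translate([119, 128, 0]) cube([494, 231, 10]);
translate([119, 128, 10]) cube([494, 10, 178]);
translate([119, 349, 10]) cube([494, 10, 178]);
translate([119, 138, 10]) cube([10, 211, 178]);
translate([603, 138, 10]) cube([10, 211, 178]);


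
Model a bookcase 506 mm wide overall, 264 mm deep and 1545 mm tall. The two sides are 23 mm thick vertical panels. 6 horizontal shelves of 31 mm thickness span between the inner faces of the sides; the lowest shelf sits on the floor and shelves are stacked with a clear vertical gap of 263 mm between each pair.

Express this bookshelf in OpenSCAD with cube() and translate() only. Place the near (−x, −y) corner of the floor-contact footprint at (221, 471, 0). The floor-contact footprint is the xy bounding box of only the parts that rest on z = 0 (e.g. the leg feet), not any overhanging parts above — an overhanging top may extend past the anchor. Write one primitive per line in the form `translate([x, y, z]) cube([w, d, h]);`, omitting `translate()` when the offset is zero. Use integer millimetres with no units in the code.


translate([221, 471, 0]) cube([23, 264, 1545]);
translate([704, 471, 0]) cube([23, 264, 1545]);
translate([244, 471, 0]) cube([460, 264, 31]);
translate([244, 471, 294]) cube([460, 264, 31]);
translate([244, 471, 588]) cube([460, 264, 31]);
translate([244, 471, 882]) cube([460, 264, 31]);
translate([244, 471, 1176]) cube([460, 264, 31]);
translate([244, 471, 1470]) cube([460, 264, 31]);


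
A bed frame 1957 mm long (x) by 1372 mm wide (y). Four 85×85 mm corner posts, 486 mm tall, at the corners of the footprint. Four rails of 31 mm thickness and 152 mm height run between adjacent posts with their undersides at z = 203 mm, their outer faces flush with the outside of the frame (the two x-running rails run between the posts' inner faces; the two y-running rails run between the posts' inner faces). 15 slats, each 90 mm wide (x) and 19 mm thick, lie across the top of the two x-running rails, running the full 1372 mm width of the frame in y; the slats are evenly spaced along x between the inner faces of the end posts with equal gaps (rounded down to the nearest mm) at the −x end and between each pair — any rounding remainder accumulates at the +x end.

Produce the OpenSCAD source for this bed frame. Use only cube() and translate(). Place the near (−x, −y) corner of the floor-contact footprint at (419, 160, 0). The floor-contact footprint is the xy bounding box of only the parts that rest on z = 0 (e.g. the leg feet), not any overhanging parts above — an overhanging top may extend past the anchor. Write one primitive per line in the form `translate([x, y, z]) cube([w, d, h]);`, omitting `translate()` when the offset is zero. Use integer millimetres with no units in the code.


// slat z = rail_z + rail_h = 203 + 152 = 355
// slat gap = ⌊(1787 − 15·90) / 16⌋ = 27
translate([419, 160, 0]) cube([85, 85, 486]);
translate([419, 1447, 0]) cube([85, 85, 486]);
translate([2291, 160, 0]) cube([85, 85, 486]);
translate([2291, 1447, 0]) cube([85, 85, 486]);
translate([504, 160, 203]) cube([1787, 31, 152]);
translate([504, 1501, 203]) cube([1787, 31, 152]);
translate([419, 245, 203]) cube([31, 1202, 152]);
translate([2345, 245, 203]) cube([31, 1202, 152]);
translate([531, 160, 355]) cube([90, 1372, 19]);
translate([648, 160, 355]) cube([90, 1372, 19]);
translate([765, 160, 355]) cube([90, 1372, 19]);
translate([882, 160, 355]) cube([90, 1372, 19]);
translate([999, 160, 355]) cube([90, 1372, 19]);
translate([1116, 160, 355]) cube([90, 1372, 19]);
translate([1233, 160, 355]) cube([90, 1372, 19]);
translate([1350, 160, 355]) cube([90, 1372, 19]);
translate([1467, 160, 355]) cube([90, 1372, 19]);
translate([1584, 160, 355]) cube([90, 1372, 19]);
translate([1701, 160, 355]) cube([90, 1372, 19]);
translate([1818, 160, 355]) cube([90, 1372, 19]);
translate([1935, 160, 355]) cube([90, 1372, 19]);
translate([2052, 160, 355]) cube([90, 1372, 19]);
translate([2169, 160, 355]) cube([90, 1372, 19]);


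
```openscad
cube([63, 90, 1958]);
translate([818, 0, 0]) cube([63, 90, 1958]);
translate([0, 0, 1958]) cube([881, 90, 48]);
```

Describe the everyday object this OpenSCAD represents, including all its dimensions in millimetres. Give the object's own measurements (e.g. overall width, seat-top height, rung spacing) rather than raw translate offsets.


A door frame. The clear opening is 755 mm wide and 1958 mm high. Two 63 mm wide jambs, 90 mm deep, stand either side of the opening from the floor to the top of the opening. A 48 mm thick head sits across the top of both jambs, spanning the full outside width of the frame.


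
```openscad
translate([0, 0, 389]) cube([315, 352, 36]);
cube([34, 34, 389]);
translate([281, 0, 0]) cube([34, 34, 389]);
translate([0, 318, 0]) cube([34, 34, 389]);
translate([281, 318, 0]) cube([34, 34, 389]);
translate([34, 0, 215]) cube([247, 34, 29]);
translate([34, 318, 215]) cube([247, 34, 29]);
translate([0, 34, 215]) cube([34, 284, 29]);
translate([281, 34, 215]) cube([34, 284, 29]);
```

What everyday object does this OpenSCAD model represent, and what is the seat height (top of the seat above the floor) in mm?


A stool. The seat height is 425 mm.

A 315×352×36 slab at z = 389 on four corner posts — a stool. The seat top is 389 + 36 = 425 mm.


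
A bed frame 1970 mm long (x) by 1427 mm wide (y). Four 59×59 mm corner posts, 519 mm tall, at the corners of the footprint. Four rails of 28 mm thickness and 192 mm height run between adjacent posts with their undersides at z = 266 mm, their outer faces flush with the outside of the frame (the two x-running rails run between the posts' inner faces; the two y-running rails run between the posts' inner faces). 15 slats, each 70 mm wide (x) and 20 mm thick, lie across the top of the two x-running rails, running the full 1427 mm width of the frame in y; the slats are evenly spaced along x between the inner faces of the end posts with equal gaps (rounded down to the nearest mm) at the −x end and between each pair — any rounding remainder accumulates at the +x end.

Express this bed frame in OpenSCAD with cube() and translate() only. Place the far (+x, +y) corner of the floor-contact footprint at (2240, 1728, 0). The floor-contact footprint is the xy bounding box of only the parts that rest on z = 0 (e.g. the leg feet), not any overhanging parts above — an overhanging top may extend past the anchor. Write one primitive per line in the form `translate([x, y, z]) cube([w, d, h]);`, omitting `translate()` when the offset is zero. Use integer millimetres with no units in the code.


translate([270, 301, 0]) cube([59, 59, 519]);
translate([270, 1669, 0]) cube([59, 59, 519]);
translate([2181, 301, 0]) cube([59, 59, 519]);
translate([2181, 1669, 0]) cube([59, 59, 519]);
translate([329, 301, 266]) cube([1852, 28, 192]);
translate([329, 1700, 266]) cube([1852, 28, 192]);
translate([270, 360, 266]) cube([28, 1309, 192]);
translate([2212, 360, 266]) cube([28, 1309, 192]);
translate([379, 301, 458]) cube([70, 1427, 20]);
translate([499, 301, 458]) cube([70, 1427, 20]);
translate([619, 301, 458]) cube([70, 1427, 20]);
translate([739, 301, 458]) cube([70, 1427, 20]);
translate([859, 301, 458]) cube([70, 1427, 20]);
translate([979, 301, 458]) cube([70, 1427, 20]);
translate([1099, 301, 458]) cube([70, 1427, 20]);
translate([1219, 301, 458]) cube([70, 1427, 20]);
translate([1339, 301, 458]) cube([70, 1427, 20]);
translate([1459, 301, 458]) cube([70, 1427, 20]);
translate([1579, 301, 458]) cube([70, 1427, 20]);
translate([1699, 301, 458]) cube([70, 1427, 20]);
translate([1819, 301, 458]) cube([70, 1427, 20]);
translate([1939, 301, 458]) cube([70, 1427, 20]);
translate([2059, 301, 458]) cube([70, 1427, 20]);


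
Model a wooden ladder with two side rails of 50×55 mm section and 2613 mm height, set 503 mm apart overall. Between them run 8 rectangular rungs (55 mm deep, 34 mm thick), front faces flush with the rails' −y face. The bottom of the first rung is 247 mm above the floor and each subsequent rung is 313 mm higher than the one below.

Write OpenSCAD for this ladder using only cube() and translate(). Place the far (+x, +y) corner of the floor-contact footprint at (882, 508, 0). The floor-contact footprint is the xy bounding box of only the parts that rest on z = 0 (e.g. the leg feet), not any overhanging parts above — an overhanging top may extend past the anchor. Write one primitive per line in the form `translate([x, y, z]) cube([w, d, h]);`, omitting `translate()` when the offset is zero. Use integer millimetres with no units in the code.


// rung span = 503 - 2*50 = 403
// rung[k] z = 247 + k*313
translate([379, 453, 0]) cube([50, 55, 2613]);
translate([832, 453, 0]) cube([50, 55, 2613]);
translate([429, 453, 247]) cube([403, 55, 34]);
translate([429, 453, 560]) cube([403, 55, 34]);
translate([429, 453, 873]) cube([403, 55, 34]);
translate([429, 453, 1186]) cube([403, 55, 34]);
translate([429, 453, 1499]) cube([403, 55, 34]);
translate([429, 453, 1812]) cube([403, 55, 34]);
translate([429, 453, 2125]) cube([403, 55, 34]);
translate([429, 453, 2438]) cube([403, 55, 34]);


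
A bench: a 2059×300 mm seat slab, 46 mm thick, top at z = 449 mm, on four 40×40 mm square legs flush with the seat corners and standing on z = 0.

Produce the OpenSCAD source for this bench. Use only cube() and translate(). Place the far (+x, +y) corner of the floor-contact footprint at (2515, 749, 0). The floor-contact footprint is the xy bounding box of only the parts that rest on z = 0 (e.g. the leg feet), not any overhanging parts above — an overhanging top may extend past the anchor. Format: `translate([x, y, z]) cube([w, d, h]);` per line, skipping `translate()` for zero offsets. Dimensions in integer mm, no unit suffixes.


translate([456, 449, 403]) cube([2059, 300, 46]);
translate([456, 449, 0]) cube([40, 40, 403]);
translate([456, 709, 0]) cube([40, 40, 403]);
translate([2475, 449, 0]) cube([40, 40, 403]);
translate([2475, 709, 0]) cube([40, 40, 403]);


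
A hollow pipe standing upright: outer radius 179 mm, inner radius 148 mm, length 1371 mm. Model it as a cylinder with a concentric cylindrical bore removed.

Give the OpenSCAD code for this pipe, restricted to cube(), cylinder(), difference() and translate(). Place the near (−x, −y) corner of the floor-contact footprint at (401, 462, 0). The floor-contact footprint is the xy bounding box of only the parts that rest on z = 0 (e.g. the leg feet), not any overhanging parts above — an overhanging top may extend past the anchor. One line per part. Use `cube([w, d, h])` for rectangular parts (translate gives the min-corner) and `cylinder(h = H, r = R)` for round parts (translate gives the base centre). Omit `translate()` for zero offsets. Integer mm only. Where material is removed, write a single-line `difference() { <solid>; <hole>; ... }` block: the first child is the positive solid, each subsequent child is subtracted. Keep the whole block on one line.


difference() { translate([580, 641, 0]) cylinder(h = 1371, r = 179); translate([580, 641, 0]) cylinder(h = 1371, r = 148); }


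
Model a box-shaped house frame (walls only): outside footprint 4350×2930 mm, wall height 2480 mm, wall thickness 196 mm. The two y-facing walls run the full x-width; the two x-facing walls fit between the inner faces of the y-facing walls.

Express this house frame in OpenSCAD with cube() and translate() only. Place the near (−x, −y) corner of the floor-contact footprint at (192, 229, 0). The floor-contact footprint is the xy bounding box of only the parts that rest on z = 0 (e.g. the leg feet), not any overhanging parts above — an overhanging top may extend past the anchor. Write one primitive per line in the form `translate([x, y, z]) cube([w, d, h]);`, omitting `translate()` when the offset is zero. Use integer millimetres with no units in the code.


translate([192, 229, 0]) cube([4350, 196, 2480]);
translate([192, 2963, 0]) cube([4350, 196, 2480]);
translate([192, 425, 0]) cube([196, 2538, 2480]);
translate([4346, 425, 0]) cube([196, 2538, 2480]);


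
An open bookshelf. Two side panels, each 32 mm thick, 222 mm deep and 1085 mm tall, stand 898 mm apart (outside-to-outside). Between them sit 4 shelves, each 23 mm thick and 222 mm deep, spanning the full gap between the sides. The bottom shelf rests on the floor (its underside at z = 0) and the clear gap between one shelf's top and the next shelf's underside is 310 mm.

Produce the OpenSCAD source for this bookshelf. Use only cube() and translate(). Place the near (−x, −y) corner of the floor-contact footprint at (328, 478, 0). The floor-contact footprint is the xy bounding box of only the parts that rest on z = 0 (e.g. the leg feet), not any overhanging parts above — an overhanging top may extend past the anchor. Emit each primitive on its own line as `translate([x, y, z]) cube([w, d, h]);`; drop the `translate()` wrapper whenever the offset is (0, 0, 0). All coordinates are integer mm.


translate([328, 478, 0]) cube([32, 222, 1085]);
translate([1194, 478, 0]) cube([32, 222, 1085]);
translate([360, 478, 0]) cube([834, 222, 23]);
translate([360, 478, 333]) cube([834, 222, 23]);
translate([360, 478, 666]) cube([834, 222, 23]);
translate([360, 478, 999]) cube([834, 222, 23]);


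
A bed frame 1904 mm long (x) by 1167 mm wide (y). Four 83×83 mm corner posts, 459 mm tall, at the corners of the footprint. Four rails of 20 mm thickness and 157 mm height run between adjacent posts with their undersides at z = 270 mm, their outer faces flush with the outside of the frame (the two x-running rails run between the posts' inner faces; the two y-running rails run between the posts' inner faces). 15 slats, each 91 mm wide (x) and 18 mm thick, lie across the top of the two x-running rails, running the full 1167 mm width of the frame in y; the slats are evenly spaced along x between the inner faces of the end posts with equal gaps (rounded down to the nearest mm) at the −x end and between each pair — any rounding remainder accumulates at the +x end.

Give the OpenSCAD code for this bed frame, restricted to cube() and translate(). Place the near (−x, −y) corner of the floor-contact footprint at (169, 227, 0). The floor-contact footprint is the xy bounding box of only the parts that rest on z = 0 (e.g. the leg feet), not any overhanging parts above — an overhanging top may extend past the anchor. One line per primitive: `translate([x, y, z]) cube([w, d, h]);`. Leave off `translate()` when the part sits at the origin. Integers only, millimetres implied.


translate([169, 227, 0]) cube([83, 83, 459]);
translate([169, 1311, 0]) cube([83, 83, 459]);
translate([1990, 227, 0]) cube([83, 83, 459]);
translate([1990, 1311, 0]) cube([83, 83, 459]);
translate([252, 227, 270]) cube([1738, 20, 157]);
translate([252, 1374, 270]) cube([1738, 20, 157]);
translate([169, 310, 270]) cube([20, 1001, 157]);
translate([2053, 310, 270]) cube([20, 1001, 157]);
translate([275, 227, 427]) cube([91, 1167, 18]);
translate([389, 227, 427]) cube([91, 1167, 18]);
translate([503, 227, 427]) cube([91, 1167, 18]);
translate([617, 227, 427]) cube([91, 1167, 18]);
translate([731, 227, 427]) cube([91, 1167, 18]);
translate([845, 227, 427]) cube([91, 1167, 18]);
translate([959, 227, 427]) cube([91, 1167, 18]);
translate([1073, 227, 427]) cube([91, 1167, 18]);
translate([1187, 227, 427]) cube([91, 1167, 18]);
translate([1301, 227, 427]) cube([91, 1167, 18]);
translate([1415, 227, 427]) cube([91, 1167, 18]);
translate([1529, 227, 427]) cube([91, 1167, 18]);
translate([1643, 227, 427]) cube([91, 1167, 18]);
translate([1757, 227, 427]) cube([91, 1167, 18]);
translate([1871, 227, 427]) cube([91, 1167, 18]);


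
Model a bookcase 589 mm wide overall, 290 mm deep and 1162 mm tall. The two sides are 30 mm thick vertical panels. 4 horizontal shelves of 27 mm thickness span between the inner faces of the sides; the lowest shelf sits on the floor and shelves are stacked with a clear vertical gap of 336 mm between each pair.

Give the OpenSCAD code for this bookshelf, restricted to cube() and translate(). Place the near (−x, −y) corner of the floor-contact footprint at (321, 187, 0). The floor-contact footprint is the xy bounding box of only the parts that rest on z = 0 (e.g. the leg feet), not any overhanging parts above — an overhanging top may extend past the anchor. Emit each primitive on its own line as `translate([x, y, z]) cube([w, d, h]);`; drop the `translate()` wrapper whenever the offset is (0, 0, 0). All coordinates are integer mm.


translate([321, 187, 0]) cube([30, 290, 1162]);
translate([880, 187, 0]) cube([30, 290, 1162]);
translate([351, 187, 0]) cube([529, 290, 27]);
translate([351, 187, 363]) cube([529, 290, 27]);
translate([351, 187, 726]) cube([529, 290, 27]);
translate([351, 187, 1089]) cube([529, 290, 27]);


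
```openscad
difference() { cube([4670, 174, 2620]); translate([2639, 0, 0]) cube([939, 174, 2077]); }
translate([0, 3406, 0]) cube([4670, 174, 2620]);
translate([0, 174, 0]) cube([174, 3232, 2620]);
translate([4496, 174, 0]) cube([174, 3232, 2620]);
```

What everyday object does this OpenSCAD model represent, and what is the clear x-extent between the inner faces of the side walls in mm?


A single room. The interior width is 4322 mm.

Four walls enclosing a rectangle with a door in the front wall — a room. Outside width 4670 minus two 174 mm walls gives 4322 mm.


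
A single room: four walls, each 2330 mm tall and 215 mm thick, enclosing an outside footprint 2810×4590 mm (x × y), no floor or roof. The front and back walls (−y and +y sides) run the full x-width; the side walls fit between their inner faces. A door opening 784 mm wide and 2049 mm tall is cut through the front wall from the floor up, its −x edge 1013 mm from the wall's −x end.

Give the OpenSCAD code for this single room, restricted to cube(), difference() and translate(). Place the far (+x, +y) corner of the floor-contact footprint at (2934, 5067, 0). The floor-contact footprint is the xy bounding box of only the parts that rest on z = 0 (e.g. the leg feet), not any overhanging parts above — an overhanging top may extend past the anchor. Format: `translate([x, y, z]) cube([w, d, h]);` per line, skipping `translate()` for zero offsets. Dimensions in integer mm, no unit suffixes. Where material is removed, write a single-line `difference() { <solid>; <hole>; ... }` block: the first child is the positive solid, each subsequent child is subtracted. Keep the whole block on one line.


difference() { translate([124, 477, 0]) cube([2810, 215, 2330]); translate([1137, 477, 0]) cube([784, 215, 2049]); }
translate([124, 4852, 0]) cube([2810, 215, 2330]);
translate([124, 692, 0]) cube([215, 4160, 2330]);
translate([2719, 692, 0]) cube([215, 4160, 2330]);


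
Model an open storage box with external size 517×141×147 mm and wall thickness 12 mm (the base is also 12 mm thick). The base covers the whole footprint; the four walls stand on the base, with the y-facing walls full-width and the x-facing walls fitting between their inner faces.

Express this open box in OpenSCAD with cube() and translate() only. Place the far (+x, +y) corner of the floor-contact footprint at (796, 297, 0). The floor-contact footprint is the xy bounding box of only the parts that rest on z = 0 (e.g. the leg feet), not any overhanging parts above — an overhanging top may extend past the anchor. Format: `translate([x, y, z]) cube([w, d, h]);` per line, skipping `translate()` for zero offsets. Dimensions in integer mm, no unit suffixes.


translate([279, 156, 0]) cube([517, 141, 12]);
translate([279, 156, 12]) cube([517, 12, 135]);
translate([279, 285, 12]) cube([517, 12, 135]);
translate([279, 168, 12]) cube([12, 117, 135]);
translate([784, 168, 12]) cube([12, 117, 135]);


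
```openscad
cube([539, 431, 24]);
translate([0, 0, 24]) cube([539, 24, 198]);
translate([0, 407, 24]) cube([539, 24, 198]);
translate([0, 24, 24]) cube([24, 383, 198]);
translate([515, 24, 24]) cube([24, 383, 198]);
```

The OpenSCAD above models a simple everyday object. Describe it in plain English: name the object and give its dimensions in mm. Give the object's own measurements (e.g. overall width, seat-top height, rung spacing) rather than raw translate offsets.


An open-topped rectangular box: outside dimensions 539×431×222 mm, with a uniform wall and base thickness of 24 mm. The base is a full 539×431 slab on the floor; four walls sit on top of the base. The front and back walls (the −y and +y sides) span the full width; the two side walls fit between them.


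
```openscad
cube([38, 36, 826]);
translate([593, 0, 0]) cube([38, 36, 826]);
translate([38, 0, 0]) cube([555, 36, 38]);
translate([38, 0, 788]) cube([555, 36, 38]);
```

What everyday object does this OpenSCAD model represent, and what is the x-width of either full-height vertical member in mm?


A picture frame. The border width is 38 mm.

Four thin pieces enclosing a rectangular opening — a picture frame. The two full-height stiles are 826 mm tall; the top rail sits at z = 788 and is 38 mm tall, so the border above the opening is 826 − 788 = 38 mm, matching the stile x-width.


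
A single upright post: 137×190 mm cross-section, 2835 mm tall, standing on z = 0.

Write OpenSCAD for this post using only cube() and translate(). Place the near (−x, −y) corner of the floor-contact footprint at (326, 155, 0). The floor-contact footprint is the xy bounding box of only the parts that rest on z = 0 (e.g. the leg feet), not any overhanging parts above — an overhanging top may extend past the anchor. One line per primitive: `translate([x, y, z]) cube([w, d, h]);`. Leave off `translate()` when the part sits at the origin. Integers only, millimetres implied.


translate([326, 155, 0]) cube([137, 190, 2835]);


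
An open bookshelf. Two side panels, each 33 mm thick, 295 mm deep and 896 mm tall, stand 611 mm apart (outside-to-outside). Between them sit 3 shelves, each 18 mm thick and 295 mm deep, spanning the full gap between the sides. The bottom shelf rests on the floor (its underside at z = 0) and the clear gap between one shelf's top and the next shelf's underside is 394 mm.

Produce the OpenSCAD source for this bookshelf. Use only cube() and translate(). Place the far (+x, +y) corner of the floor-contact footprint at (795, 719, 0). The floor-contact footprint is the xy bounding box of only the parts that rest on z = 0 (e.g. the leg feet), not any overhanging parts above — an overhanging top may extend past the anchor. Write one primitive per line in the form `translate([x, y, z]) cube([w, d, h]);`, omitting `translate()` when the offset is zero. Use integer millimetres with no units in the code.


translate([184, 424, 0]) cube([33, 295, 896]);
translate([762, 424, 0]) cube([33, 295, 896]);
translate([217, 424, 0]) cube([545, 295, 18]);
translate([217, 424, 412]) cube([545, 295, 18]);
translate([217, 424, 824]) cube([545, 295, 18]);


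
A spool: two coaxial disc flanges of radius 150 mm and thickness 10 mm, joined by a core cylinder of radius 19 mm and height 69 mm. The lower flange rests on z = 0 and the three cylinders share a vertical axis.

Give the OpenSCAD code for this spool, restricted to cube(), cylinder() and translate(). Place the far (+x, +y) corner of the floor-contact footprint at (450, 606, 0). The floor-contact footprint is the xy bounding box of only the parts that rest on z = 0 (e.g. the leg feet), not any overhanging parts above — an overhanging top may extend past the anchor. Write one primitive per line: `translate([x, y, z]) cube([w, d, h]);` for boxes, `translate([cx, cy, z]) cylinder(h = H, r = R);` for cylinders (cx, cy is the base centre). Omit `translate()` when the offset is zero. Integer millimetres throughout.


translate([300, 456, 0]) cylinder(h = 10, r = 150);
translate([300, 456, 10]) cylinder(h = 69, r = 19);
translate([300, 456, 79]) cylinder(h = 10, r = 150);


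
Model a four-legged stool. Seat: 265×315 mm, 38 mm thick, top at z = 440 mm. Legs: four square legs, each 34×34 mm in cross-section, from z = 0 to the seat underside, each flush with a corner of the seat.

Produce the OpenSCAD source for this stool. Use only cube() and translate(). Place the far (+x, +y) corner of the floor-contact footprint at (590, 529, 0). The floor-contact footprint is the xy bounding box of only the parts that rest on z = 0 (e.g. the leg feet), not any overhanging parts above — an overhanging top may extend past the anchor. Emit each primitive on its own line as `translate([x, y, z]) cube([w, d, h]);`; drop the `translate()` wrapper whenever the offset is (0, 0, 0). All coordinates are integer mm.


// leg_h = 440 - 38 = 402
translate([325, 214, 402]) cube([265, 315, 38]);
translate([325, 214, 0]) cube([34, 34, 402]);
translate([556, 214, 0]) cube([34, 34, 402]);
translate([325, 495, 0]) cube([34, 34, 402]);
translate([556, 495, 0]) cube([34, 34, 402]);


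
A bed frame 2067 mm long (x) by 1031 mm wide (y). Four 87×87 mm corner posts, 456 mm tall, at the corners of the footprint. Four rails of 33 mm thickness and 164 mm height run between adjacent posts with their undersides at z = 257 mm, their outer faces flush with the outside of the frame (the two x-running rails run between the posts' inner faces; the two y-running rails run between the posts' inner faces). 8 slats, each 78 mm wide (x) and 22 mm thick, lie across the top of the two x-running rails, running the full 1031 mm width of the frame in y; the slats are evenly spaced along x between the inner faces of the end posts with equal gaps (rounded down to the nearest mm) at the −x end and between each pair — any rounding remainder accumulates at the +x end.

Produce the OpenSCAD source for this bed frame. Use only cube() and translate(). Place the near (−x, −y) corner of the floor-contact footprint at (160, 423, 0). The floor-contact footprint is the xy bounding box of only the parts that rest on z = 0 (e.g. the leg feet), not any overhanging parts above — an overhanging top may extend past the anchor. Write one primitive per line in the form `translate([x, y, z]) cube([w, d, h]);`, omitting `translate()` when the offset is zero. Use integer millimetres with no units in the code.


// slat z = rail_z + rail_h = 257 + 164 = 421
// slat gap = ⌊(1893 − 8·78) / 9⌋ = 141
translate([160, 423, 0]) cube([87, 87, 456]);
translate([160, 1367, 0]) cube([87, 87, 456]);
translate([2140, 423, 0]) cube([87, 87, 456]);
translate([2140, 1367, 0]) cube([87, 87, 456]);
translate([247, 423, 257]) cube([1893, 33, 164]);
translate([247, 1421, 257]) cube([1893, 33, 164]);
translate([160, 510, 257]) cube([33, 857, 164]);
translate([2194, 510, 257]) cube([33, 857, 164]);
translate([388, 423, 421]) cube([78, 1031, 22]);
translate([607, 423, 421]) cube([78, 1031, 22]);
translate([826, 423, 421]) cube([78, 1031, 22]);
translate([1045, 423, 421]) cube([78, 1031, 22]);
translate([1264, 423, 421]) cube([78, 1031, 22]);
translate([1483, 423, 421]) cube([78, 1031, 22]);
translate([1702, 423, 421]) cube([78, 1031, 22]);
translate([1921, 423, 421]) cube([78, 1031, 22]);


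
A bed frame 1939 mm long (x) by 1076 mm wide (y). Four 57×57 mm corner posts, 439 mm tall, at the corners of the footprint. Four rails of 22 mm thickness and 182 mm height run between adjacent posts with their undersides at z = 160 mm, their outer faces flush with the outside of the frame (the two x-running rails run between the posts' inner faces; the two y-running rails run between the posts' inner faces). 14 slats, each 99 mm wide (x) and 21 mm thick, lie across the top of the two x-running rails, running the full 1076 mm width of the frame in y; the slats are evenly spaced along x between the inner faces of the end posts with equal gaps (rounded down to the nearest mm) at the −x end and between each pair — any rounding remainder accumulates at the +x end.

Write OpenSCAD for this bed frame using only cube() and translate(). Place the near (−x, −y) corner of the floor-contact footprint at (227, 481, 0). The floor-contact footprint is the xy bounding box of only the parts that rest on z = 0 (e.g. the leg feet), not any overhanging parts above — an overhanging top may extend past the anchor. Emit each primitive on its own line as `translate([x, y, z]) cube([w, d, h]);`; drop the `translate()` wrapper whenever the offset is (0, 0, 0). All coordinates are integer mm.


translate([227, 481, 0]) cube([57, 57, 439]);
translate([227, 1500, 0]) cube([57, 57, 439]);
translate([2109, 481, 0]) cube([57, 57, 439]);
translate([2109, 1500, 0]) cube([57, 57, 439]);
translate([284, 481, 160]) cube([1825, 22, 182]);
translate([284, 1535, 160]) cube([1825, 22, 182]);
translate([227, 538, 160]) cube([22, 962, 182]);
translate([2144, 538, 160]) cube([22, 962, 182]);
translate([313, 481, 342]) cube([99, 1076, 21]);
translate([441, 481, 342]) cube([99, 1076, 21]);
translate([569, 481, 342]) cube([99, 1076, 21]);
translate([697, 481, 342]) cube([99, 1076, 21]);
translate([825, 481, 342]) cube([99, 1076, 21]);
translate([953, 481, 342]) cube([99, 1076, 21]);
translate([1081, 481, 342]) cube([99, 1076, 21]);
translate([1209, 481, 342]) cube([99, 1076, 21]);
translate([1337, 481, 342]) cube([99, 1076, 21]);
translate([1465, 481, 342]) cube([99, 1076, 21]);
translate([1593, 481, 342]) cube([99, 1076, 21]);
translate([1721, 481, 342]) cube([99, 1076, 21]);
translate([1849, 481, 342]) cube([99, 1076, 21]);
translate([1977, 481, 342]) cube([99, 1076, 21]);


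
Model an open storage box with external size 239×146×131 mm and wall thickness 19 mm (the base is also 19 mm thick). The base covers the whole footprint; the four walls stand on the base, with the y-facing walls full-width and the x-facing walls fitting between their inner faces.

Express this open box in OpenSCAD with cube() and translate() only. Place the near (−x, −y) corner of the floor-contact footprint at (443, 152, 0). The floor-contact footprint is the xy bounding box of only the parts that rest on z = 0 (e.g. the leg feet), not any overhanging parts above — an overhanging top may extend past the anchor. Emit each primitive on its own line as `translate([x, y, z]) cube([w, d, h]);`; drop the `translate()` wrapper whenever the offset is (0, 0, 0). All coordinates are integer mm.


translate([443, 152, 0]) cube([239, 146, 19]);
translate([443, 152, 19]) cube([239, 19, 112]);
translate([443, 279, 19]) cube([239, 19, 112]);
translate([443, 171, 19]) cube([19, 108, 112]);
translate([663, 171, 19]) cube([19, 108, 112]);


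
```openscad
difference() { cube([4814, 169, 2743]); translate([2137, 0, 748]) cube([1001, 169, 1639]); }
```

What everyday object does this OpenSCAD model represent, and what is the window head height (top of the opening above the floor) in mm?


A wall with a window opening. The window head height is 2387 mm.

A wall with a rectangular opening subtracted — a window. Sill at z = 748, opening 1639 mm tall, so the head is at 748 + 1639 = 2387 mm.


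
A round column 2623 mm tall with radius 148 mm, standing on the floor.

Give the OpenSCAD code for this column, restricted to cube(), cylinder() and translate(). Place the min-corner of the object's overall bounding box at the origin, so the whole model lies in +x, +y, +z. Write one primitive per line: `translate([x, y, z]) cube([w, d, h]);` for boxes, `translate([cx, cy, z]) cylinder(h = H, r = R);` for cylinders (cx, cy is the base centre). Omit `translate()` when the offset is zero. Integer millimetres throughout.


translate([148, 148, 0]) cylinder(h = 2623, r = 148);


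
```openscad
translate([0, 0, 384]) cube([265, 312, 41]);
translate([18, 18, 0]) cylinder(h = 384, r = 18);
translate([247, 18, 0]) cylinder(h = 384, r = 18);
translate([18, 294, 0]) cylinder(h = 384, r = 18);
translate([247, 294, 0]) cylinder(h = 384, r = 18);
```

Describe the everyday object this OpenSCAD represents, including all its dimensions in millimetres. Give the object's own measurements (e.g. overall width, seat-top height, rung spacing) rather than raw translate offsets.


A four-legged stool. The seat is a 265×312×41 mm slab whose top surface is at z = 425 mm; four round legs, each 36 mm in diameter, run from the floor (z = 0) to the underside of the seat, each leg's axis is inset half a diameter from the nearest pair of seat edges (so the leg's bounding box is flush with the corner).


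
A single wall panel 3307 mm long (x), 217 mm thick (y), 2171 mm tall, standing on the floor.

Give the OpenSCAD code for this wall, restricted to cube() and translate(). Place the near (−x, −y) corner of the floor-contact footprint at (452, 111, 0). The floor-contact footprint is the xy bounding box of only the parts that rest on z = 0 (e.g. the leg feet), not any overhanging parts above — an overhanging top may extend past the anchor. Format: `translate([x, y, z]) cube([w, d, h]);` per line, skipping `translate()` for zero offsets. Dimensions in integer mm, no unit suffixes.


translate([452, 111, 0]) cube([3307, 217, 2171]);


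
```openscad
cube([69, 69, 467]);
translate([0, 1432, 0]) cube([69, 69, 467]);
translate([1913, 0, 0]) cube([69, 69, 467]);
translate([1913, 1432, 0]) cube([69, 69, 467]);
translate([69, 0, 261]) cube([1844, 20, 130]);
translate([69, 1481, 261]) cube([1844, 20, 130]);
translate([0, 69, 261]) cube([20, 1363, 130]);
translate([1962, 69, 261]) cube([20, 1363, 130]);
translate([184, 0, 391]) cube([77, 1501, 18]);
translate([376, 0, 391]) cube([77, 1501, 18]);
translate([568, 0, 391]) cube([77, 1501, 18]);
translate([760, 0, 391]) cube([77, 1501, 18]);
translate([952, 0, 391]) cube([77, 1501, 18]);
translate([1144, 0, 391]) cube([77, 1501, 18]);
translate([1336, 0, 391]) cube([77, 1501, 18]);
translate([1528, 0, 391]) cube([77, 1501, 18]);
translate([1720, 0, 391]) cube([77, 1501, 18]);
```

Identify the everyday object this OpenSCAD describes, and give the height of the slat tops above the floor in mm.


A bed frame. The slat-top height is 409 mm.

Four posts, four rails, and a row of slats — a bed frame. Slats sit on the rails at z = 261 + 130 = 391; with slat thickness 18, the top is 409 mm.


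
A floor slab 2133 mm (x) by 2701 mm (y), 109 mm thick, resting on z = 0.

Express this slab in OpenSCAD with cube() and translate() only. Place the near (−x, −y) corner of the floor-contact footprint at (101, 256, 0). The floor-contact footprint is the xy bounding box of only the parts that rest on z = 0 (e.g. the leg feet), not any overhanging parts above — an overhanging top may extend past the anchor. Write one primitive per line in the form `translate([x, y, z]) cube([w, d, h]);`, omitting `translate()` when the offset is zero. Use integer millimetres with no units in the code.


translate([101, 256, 0]) cube([2133, 2701, 109]);


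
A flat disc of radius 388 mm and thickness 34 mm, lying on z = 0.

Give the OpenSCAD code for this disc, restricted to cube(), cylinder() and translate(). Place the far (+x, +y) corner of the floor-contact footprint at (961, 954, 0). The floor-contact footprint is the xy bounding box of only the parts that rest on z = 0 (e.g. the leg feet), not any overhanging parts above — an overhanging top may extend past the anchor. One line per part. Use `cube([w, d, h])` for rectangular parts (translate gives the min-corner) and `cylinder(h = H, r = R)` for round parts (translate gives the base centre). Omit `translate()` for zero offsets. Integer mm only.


translate([573, 566, 0]) cylinder(h = 34, r = 388);


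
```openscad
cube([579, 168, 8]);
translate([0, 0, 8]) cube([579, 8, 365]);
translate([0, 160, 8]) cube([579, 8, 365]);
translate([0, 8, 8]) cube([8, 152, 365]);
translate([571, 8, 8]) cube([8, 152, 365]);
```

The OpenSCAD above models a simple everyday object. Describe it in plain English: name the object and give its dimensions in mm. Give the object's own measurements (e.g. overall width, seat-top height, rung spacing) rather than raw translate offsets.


An open-topped rectangular box: outside dimensions 579×168×373 mm, with a uniform wall and base thickness of 8 mm. The base is a full 579×168 slab on the floor; four walls sit on top of the base. The front and back walls (the −y and +y sides) span the full width; the two side walls fit between them.
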